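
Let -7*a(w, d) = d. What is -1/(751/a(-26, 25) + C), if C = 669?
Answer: -25/11468 ≈ -0.0021800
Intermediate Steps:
a(w, d) = -d/7
-1/(751/a(-26, 25) + C) = -1/(751/((-⅐*25)) + 669) = -1/(751/(-25/7) + 669) = -1/(751*(-7/25) + 669) = -1/(-5257/25 + 669) = -1/11468/25 = -1*25/11468 = -25/11468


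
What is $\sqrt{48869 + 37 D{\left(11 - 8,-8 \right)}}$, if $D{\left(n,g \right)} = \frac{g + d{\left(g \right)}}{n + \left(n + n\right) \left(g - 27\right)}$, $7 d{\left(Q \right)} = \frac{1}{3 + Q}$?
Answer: $\frac{\sqrt{285023373110}}{2415} \approx 221.07$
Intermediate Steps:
$d{\left(Q \right)} = \frac{1}{7 \left(3 + Q\right)}$
$D{\left(n,g \right)} = \frac{g + \frac{1}{7 \left(3 + g\right)}}{n + 2 n \left(-27 + g\right)}$ ($D{\left(n,g \right)} = \frac{g + \frac{1}{7 \left(3 + g\right)}}{n + \left(n + n\right) \left(g - 27\right)} = \frac{g + \frac{1}{7 \left(3 + g\right)}}{n + 2 n \left(-27 + g\right)}$)
$\sqrt{48869 + 37 D{\left(11 - 8,-8 \right)}} = \sqrt{48869 + 37 \frac{\frac{1}{7} - 8 \left(3 - 8\right)}{\left(11 - 8\right) \left(-53 + 2 \left(-8\right)\right) \left(3 - 8\right)}} = \sqrt{48869 + 37 \frac{\frac{1}{7} - -40}{3 \left(-53 - 16\right) \left(-5\right)}} = \sqrt{48869 + 37 \cdot \frac{1}{3} \frac{1}{-69} \left(- \frac{1}{5}\right) \left(\frac{1}{7} + 40\right)} = \sqrt{48869 + 37 \cdot \frac{1}{3} \left(- \frac{1}{69}\right) \left(- \frac{1}{5}\right) \frac{281}{7}} = \sqrt{48869 + 37 \cdot \frac{281}{7245}} = \sqrt{48869 + \frac{10397}{7245}} = \sqrt{\frac{354066302}{7245}} = \frac{\sqrt{285023373110}}{2415}$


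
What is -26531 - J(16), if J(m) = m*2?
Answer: -26563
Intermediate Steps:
J(m) = 2*m
-26531 - J(16) = -26531 - 2*16 = -26531 - 1*32 = -26531 - 32 = -26563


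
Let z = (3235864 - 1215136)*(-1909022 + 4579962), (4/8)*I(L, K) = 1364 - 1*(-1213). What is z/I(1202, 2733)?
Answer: 899540540720/859 ≈ 1.0472e+9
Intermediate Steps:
I(L, K) = 5154 (I(L, K) = 2*(1364 - 1*(-1213)) = 2*(1364 + 1213) = 2*2577 = 5154)
z = 5397243244320 (z = 2020728*2670940 = 5397243244320)
z/I(1202, 2733) = 5397243244320/5154 = 5397243244320*(1/5154) = 899540540720/859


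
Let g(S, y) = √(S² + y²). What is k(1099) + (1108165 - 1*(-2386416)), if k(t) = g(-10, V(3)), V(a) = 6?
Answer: 3494581 + 2*√34 ≈ 3.4946e+6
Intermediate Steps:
k(t) = 2*√34 (k(t) = √((-10)² + 6²) = √(100 + 36) = √136 = 2*√34)
k(1099) + (1108165 - 1*(-2386416)) = 2*√34 + (1108165 - 1*(-2386416)) = 2*√34 + (1108165 + 2386416) = 2*√34 + 3494581 = 3494581 + 2*√34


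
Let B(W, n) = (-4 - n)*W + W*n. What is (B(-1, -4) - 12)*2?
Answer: -16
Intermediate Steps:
B(W, n) = W*n + W*(-4 - n) (B(W, n) = W*(-4 - n) + W*n = W*n + W*(-4 - n))
(B(-1, -4) - 12)*2 = (-4*(-1) - 12)*2 = (4 - 12)*2 = -8*2 = -16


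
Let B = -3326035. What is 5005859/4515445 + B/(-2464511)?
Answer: 27355522680524/11128363872395 ≈ 2.4582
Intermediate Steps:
5005859/4515445 + B/(-2464511) = 5005859/4515445 - 3326035/(-2464511) = 5005859*(1/4515445) - 3326035*(-1/2464511) = 5005859/4515445 + 3326035/2464511 = 27355522680524/11128363872395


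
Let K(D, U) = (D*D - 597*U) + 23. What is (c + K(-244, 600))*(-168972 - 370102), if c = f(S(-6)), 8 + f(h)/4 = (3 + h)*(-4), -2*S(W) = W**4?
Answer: 155443605122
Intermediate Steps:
S(W) = -W**4/2
f(h) = -80 - 16*h (f(h) = -32 + 4*((3 + h)*(-4)) = -32 + 4*(-12 - 4*h) = -32 + (-48 - 16*h) = -80 - 16*h)
K(D, U) = 23 + D**2 - 597*U (K(D, U) = (D**2 - 597*U) + 23 = 23 + D**2 - 597*U)
c = 10288 (c = -80 - (-8)*(-6)**4 = -80 - (-8)*1296 = -80 - 16*(-648) = -80 + 10368 = 10288)
(c + K(-244, 600))*(-168972 - 370102) = (10288 + (23 + (-244)**2 - 597*600))*(-168972 - 370102) = (10288 + (23 + 59536 - 358200))*(-539074) = (10288 - 298641)*(-539074) = -288353*(-539074) = 155443605122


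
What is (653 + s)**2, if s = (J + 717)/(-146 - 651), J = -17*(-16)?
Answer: 269830380304/635209 ≈ 4.2479e+5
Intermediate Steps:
J = 272
s = -989/797 (s = (272 + 717)/(-146 - 651) = 989/(-797) = 989*(-1/797) = -989/797 ≈ -1.2409)
(653 + s)**2 = (653 - 989/797)**2 = (519452/797)**2 = 269830380304/635209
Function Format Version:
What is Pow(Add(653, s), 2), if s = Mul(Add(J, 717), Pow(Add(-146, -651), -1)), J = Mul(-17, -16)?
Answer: Rational(269830380304, 635209) ≈ 4.2479e+5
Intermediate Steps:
J = 272
s = Rational(-989, 797) (s = Mul(Add(272, 717), Pow(Add(-146, -651), -1)) = Mul(989, Pow(-797, -1)) = Mul(989, Rational(-1, 797)) = Rational(-989, 797) ≈ -1.2409)
Pow(Add(653, s), 2) = Pow(Add(653, Rational(-989, 797)), 2) = Pow(Rational(519452, 797), 2) = Rational(269830380304, 635209)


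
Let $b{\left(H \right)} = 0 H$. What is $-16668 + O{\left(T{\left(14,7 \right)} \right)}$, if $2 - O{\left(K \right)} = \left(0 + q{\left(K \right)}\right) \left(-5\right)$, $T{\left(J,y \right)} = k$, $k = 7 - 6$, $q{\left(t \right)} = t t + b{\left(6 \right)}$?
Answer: $-16661$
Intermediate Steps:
$b{\left(H \right)} = 0$
$q{\left(t \right)} = t^{2}$ ($q{\left(t \right)} = t t + 0 = t^{2} + 0 = t^{2}$)
$k = 1$
$T{\left(J,y \right)} = 1$
$O{\left(K \right)} = 2 + 5 K^{2}$ ($O{\left(K \right)} = 2 - \left(0 + K^{2}\right) \left(-5\right) = 2 - K^{2} \left(-5\right) = 2 - - 5 K^{2} = 2 + 5 K^{2}$)
$-16668 + O{\left(T{\left(14,7 \right)} \right)} = -16668 + \left(2 + 5 \cdot 1^{2}\right) = -16668 + \left(2 + 5 \cdot 1\right) = -16668 + \left(2 + 5\right) = -16668 + 7 = -16661$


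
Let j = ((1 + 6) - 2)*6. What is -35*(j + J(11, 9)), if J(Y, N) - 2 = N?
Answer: -1435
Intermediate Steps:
J(Y, N) = 2 + N
j = 30 (j = (7 - 2)*6 = 5*6 = 30)
-35*(j + J(11, 9)) = -35*(30 + (2 + 9)) = -35*(30 + 11) = -35*41 = -1435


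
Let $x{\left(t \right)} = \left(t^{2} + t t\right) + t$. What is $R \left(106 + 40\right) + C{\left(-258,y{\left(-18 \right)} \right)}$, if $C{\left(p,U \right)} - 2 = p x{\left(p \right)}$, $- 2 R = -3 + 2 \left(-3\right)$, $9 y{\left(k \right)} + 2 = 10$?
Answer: $-34279801$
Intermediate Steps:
$y{\left(k \right)} = \frac{8}{9}$ ($y{\left(k \right)} = - \frac{2}{9} + \frac{1}{9} \cdot 10 = - \frac{2}{9} + \frac{10}{9} = \frac{8}{9}$)
$x{\left(t \right)} = t + 2 t^{2}$ ($x{\left(t \right)} = \left(t^{2} + t^{2}\right) + t = 2 t^{2} + t = t + 2 t^{2}$)
$R = \frac{9}{2}$ ($R = - \frac{-3 + 2 \left(-3\right)}{2} = - \frac{-3 - 6}{2} = \left(- \frac{1}{2}\right) \left(-9\right) = \frac{9}{2} \approx 4.5$)
$C{\left(p,U \right)} = 2 + p^{2} \left(1 + 2 p\right)$ ($C{\left(p,U \right)} = 2 + p p \left(1 + 2 p\right) = 2 + p^{2} \left(1 + 2 p\right)$)
$R \left(106 + 40\right) + C{\left(-258,y{\left(-18 \right)} \right)} = \frac{9 \left(106 + 40\right)}{2} + \left(2 + \left(-258\right)^{2} \left(1 + 2 \left(-258\right)\right)\right) = \frac{9}{2} \cdot 146 + \left(2 + 66564 \left(1 - 516\right)\right) = 657 + \left(2 + 66564 \left(-515\right)\right) = 657 + \left(2 - 34280460\right) = 657 - 34280458 = -34279801$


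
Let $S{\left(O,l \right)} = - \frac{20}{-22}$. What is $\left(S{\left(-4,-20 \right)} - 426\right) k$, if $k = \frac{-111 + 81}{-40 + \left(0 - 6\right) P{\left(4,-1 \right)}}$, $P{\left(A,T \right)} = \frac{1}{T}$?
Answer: $- \frac{70140}{187} \approx -375.08$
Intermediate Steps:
$S{\left(O,l \right)} = \frac{10}{11}$ ($S{\left(O,l \right)} = \left(-20\right) \left(- \frac{1}{22}\right) = \frac{10}{11}$)
$k = \frac{15}{17}$ ($k = \frac{-111 + 81}{-40 + \frac{0 - 6}{-1}} = - \frac{30}{-40 - -6} = - \frac{30}{-40 + 6} = - \frac{30}{-34} = \left(-30\right) \left(- \frac{1}{34}\right) = \frac{15}{17} \approx 0.88235$)
$\left(S{\left(-4,-20 \right)} - 426\right) k = \left(\frac{10}{11} - 426\right) \frac{15}{17} = \left(- \frac{4676}{11}\right) \frac{15}{17} = - \frac{70140}{187}$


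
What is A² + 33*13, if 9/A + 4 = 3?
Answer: 510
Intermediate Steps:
A = -9 (A = 9/(-4 + 3) = 9/(-1) = 9*(-1) = -9)
A² + 33*13 = (-9)² + 33*13 = 81 + 429 = 510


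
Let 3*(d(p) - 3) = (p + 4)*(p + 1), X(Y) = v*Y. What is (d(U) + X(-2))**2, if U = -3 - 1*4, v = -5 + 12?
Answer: 25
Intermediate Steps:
v = 7
X(Y) = 7*Y
U = -7 (U = -3 - 4 = -7)
d(p) = 3 + (1 + p)*(4 + p)/3 (d(p) = 3 + ((p + 4)*(p + 1))/3 = 3 + ((4 + p)*(1 + p))/3 = 3 + ((1 + p)*(4 + p))/3 = 3 + (1 + p)*(4 + p)/3)
(d(U) + X(-2))**2 = ((13/3 + (1/3)*(-7)**2 + (5/3)*(-7)) + 7*(-2))**2 = ((13/3 + (1/3)*49 - 35/3) - 14)**2 = ((13/3 + 49/3 - 35/3) - 14)**2 = (9 - 14)**2 = (-5)**2 = 25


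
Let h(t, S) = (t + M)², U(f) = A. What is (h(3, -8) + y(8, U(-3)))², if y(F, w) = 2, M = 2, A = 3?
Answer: 729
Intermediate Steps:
U(f) = 3
h(t, S) = (2 + t)² (h(t, S) = (t + 2)² = (2 + t)²)
(h(3, -8) + y(8, U(-3)))² = ((2 + 3)² + 2)² = (5² + 2)² = (25 + 2)² = 27² = 729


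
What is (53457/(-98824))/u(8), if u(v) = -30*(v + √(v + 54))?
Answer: 17819/247060 - 17819*√62/1976480 ≈ 0.0011359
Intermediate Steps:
u(v) = -30*v - 30*√(54 + v) (u(v) = -30*(v + √(54 + v)) = -30*v - 30*√(54 + v))
(53457/(-98824))/u(8) = (53457/(-98824))/(-30*8 - 30*√(54 + 8)) = (53457*(-1/98824))/(-240 - 30*√62) = -53457/(98824*(-240 - 30*√62))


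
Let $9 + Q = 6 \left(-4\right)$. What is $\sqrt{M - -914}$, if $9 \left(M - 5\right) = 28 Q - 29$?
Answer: $\frac{\sqrt{7318}}{3} \approx 28.515$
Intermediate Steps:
$Q = -33$ ($Q = -9 + 6 \left(-4\right) = -9 - 24 = -33$)
$M = - \frac{908}{9}$ ($M = 5 + \frac{28 \left(-33\right) - 29}{9} = 5 + \frac{-924 - 29}{9} = 5 + \frac{1}{9} \left(-953\right) = 5 - \frac{953}{9} = - \frac{908}{9} \approx -100.89$)
$\sqrt{M - -914} = \sqrt{- \frac{908}{9} - -914} = \sqrt{- \frac{908}{9} + \left(-692 + 1606\right)} = \sqrt{- \frac{908}{9} + 914} = \sqrt{\frac{7318}{9}} = \frac{\sqrt{7318}}{3}$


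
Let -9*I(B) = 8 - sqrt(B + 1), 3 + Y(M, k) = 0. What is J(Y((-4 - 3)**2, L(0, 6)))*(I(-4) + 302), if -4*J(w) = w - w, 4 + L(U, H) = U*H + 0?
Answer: 0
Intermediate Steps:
L(U, H) = -4 + H*U (L(U, H) = -4 + (U*H + 0) = -4 + (H*U + 0) = -4 + H*U)
Y(M, k) = -3 (Y(M, k) = -3 + 0 = -3)
I(B) = -8/9 + sqrt(1 + B)/9 (I(B) = -(8 - sqrt(B + 1))/9 = -(8 - sqrt(1 + B))/9 = -8/9 + sqrt(1 + B)/9)
J(w) = 0 (J(w) = -(w - w)/4 = -1/4*0 = 0)
J(Y((-4 - 3)**2, L(0, 6)))*(I(-4) + 302) = 0*((-8/9 + sqrt(1 - 4)/9) + 302) = 0*((-8/9 + sqrt(-3)/9) + 302) = 0*((-8/9 + (I*sqrt(3))/9) + 302) = 0*((-8/9 + I*sqrt(3)/9) + 302) = 0*(2710/9 + I*sqrt(3)/9) = 0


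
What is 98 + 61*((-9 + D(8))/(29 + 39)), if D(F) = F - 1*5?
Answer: 3149/34 ≈ 92.618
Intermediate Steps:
D(F) = -5 + F (D(F) = F - 5 = -5 + F)
98 + 61*((-9 + D(8))/(29 + 39)) = 98 + 61*((-9 + (-5 + 8))/(29 + 39)) = 98 + 61*((-9 + 3)/68) = 98 + 61*(-6*1/68) = 98 + 61*(-3/34) = 98 - 183/34 = 3149/34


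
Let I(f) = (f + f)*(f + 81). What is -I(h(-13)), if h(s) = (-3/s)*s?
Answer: 468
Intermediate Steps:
h(s) = -3
I(f) = 2*f*(81 + f) (I(f) = (2*f)*(81 + f) = 2*f*(81 + f))
-I(h(-13)) = -2*(-3)*(81 - 3) = -2*(-3)*78 = -1*(-468) = 468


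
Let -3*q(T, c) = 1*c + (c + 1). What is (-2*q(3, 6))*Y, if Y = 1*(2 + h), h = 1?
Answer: 26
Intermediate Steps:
Y = 3 (Y = 1*(2 + 1) = 1*3 = 3)
q(T, c) = -1/3 - 2*c/3 (q(T, c) = -(1*c + (c + 1))/3 = -(c + (1 + c))/3 = -(1 + 2*c)/3 = -1/3 - 2*c/3)
(-2*q(3, 6))*Y = -2*(-1/3 - 2/3*6)*3 = -2*(-1/3 - 4)*3 = -2*(-13/3)*3 = (26/3)*3 = 26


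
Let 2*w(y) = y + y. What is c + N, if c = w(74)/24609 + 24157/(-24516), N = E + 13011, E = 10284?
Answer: 4684537549517/201104748 ≈ 23294.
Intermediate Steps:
w(y) = y (w(y) = (y + y)/2 = (2*y)/2 = y)
N = 23295 (N = 10284 + 13011 = 23295)
c = -197555143/201104748 (c = 74/24609 + 24157/(-24516) = 74*(1/24609) + 24157*(-1/24516) = 74/24609 - 24157/24516 = -197555143/201104748 ≈ -0.98235)
c + N = -197555143/201104748 + 23295 = 4684537549517/201104748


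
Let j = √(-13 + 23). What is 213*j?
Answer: 213*√10 ≈ 673.57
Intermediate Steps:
j = √10 ≈ 3.1623
213*j = 213*√10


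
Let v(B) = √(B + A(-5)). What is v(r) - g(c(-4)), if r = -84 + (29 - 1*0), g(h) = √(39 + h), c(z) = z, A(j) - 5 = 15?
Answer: √35*(-1 + I) ≈ -5.9161 + 5.9161*I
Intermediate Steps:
A(j) = 20 (A(j) = 5 + 15 = 20)
r = -55 (r = -84 + (29 + 0) = -84 + 29 = -55)
v(B) = √(20 + B) (v(B) = √(B + 20) = √(20 + B))
v(r) - g(c(-4)) = √(20 - 55) - √(39 - 4) = √(-35) - √35 = I*√35 - √35 = -√35 + I*√35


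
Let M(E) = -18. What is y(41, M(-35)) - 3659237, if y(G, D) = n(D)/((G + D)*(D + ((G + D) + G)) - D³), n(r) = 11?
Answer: -25212142919/6890 ≈ -3.6592e+6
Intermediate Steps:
y(G, D) = 11/(-D³ + (D + G)*(2*D + 2*G)) (y(G, D) = 11/((G + D)*(D + ((G + D) + G)) - D³) = 11/((D + G)*(D + ((D + G) + G)) - D³) = 11/((D + G)*(D + (D + 2*G)) - D³) = 11/((D + G)*(2*D + 2*G) - D³) = 11/(-D³ + (D + G)*(2*D + 2*G)))
y(41, M(-35)) - 3659237 = 11/(-1*(-18)³ + 2*(-18)² + 2*41² + 4*(-18)*41) - 3659237 = 11/(-1*(-5832) + 2*324 + 2*1681 - 2952) - 3659237 = 11/(5832 + 648 + 3362 - 2952) - 3659237 = 11/6890 - 3659237 = -25212142919/6890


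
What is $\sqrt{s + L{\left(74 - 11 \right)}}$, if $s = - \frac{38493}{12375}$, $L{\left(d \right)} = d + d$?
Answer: $\frac{\sqrt{9293515}}{275} \approx 11.086$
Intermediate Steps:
$L{\left(d \right)} = 2 d$
$s = - \frac{4277}{1375}$ ($s = \left(-38493\right) \frac{1}{12375} = - \frac{4277}{1375} \approx -3.1105$)
$\sqrt{s + L{\left(74 - 11 \right)}} = \sqrt{- \frac{4277}{1375} + 2 \left(74 - 11\right)} = \sqrt{- \frac{4277}{1375} + 2 \cdot 63} = \sqrt{- \frac{4277}{1375} + 126} = \sqrt{\frac{168973}{1375}} = \frac{\sqrt{9293515}}{275}$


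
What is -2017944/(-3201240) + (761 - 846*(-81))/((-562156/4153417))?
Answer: -783371328103771/1530268940 ≈ -5.1192e+5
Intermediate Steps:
-2017944/(-3201240) + (761 - 846*(-81))/((-562156/4153417)) = -2017944*(-1/3201240) + (761 + 68526)/((-562156*1/4153417)) = 84081/133385 + 69287/(-562156/4153417) = 84081/133385 + 69287*(-4153417/562156) = 84081/133385 - 287777803679/562156 = -783371328103771/1530268940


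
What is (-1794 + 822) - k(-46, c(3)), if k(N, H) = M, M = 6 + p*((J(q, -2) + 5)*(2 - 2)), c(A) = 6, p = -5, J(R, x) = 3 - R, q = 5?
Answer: -978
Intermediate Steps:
M = 6 (M = 6 - 5*((3 - 1*5) + 5)*(2 - 2) = 6 - 5*((3 - 5) + 5)*0 = 6 - 5*(-2 + 5)*0 = 6 - 15*0 = 6 - 5*0 = 6 + 0 = 6)
k(N, H) = 6
(-1794 + 822) - k(-46, c(3)) = (-1794 + 822) - 1*6 = -972 - 6 = -978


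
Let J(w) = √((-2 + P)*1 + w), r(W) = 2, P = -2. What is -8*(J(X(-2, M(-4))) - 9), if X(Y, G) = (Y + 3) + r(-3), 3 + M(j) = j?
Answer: 72 - 8*I ≈ 72.0 - 8.0*I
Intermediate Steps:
M(j) = -3 + j
X(Y, G) = 5 + Y (X(Y, G) = (Y + 3) + 2 = (3 + Y) + 2 = 5 + Y)
J(w) = √(-4 + w) (J(w) = √((-2 - 2)*1 + w) = √(-4*1 + w) = √(-4 + w))
-8*(J(X(-2, M(-4))) - 9) = -8*(√(-4 + (5 - 2)) - 9) = -8*(√(-4 + 3) - 9) = -8*(√(-1) - 9) = -8*(I - 9) = -8*(-9 + I) = 72 - 8*I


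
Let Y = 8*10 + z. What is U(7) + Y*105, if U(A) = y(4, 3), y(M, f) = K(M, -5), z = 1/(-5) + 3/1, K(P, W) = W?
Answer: 8689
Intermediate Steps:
z = 14/5 (z = 1*(-1/5) + 3*1 = -1/5 + 3 = 14/5 ≈ 2.8000)
Y = 414/5 (Y = 8*10 + 14/5 = 80 + 14/5 = 414/5 ≈ 82.800)
y(M, f) = -5
U(A) = -5
U(7) + Y*105 = -5 + (414/5)*105 = -5 + 8694 = 8689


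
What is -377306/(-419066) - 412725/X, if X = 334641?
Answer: -7782826284/23372777551 ≈ -0.33299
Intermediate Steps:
-377306/(-419066) - 412725/X = -377306/(-419066) - 412725/334641 = -377306*(-1/419066) - 412725*1/334641 = 188653/209533 - 137575/111547 = -7782826284/23372777551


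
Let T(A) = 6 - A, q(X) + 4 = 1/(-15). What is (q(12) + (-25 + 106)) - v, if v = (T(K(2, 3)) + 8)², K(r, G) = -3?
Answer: -3181/15 ≈ -212.07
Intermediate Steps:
q(X) = -61/15 (q(X) = -4 + 1/(-15) = -4 - 1/15 = -61/15)
v = 289 (v = ((6 - 1*(-3)) + 8)² = ((6 + 3) + 8)² = (9 + 8)² = 17² = 289)
(q(12) + (-25 + 106)) - v = (-61/15 + (-25 + 106)) - 1*289 = (-61/15 + 81) - 289 = 1154/15 - 289 = -3181/15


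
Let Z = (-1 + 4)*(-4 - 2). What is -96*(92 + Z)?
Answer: -7104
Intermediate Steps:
Z = -18 (Z = 3*(-6) = -18)
-96*(92 + Z) = -96*(92 - 18) = -96*74 = -7104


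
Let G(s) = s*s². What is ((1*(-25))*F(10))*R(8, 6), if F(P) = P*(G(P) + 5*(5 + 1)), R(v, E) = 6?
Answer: -1545000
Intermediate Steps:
G(s) = s³
F(P) = P*(30 + P³) (F(P) = P*(P³ + 5*(5 + 1)) = P*(P³ + 5*6) = P*(P³ + 30) = P*(30 + P³))
((1*(-25))*F(10))*R(8, 6) = ((1*(-25))*(10*(30 + 10³)))*6 = -250*(30 + 1000)*6 = -250*1030*6 = -25*10300*6 = -257500*6 = -1545000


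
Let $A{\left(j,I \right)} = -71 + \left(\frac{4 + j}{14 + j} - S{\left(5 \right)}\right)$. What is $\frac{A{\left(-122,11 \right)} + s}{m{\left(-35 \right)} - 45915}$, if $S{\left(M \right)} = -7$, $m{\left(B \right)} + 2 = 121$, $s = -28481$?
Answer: $\frac{1541371}{2472984} \approx 0.62328$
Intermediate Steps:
$m{\left(B \right)} = 119$ ($m{\left(B \right)} = -2 + 121 = 119$)
$A{\left(j,I \right)} = -64 + \frac{4 + j}{14 + j}$ ($A{\left(j,I \right)} = -71 + \left(\frac{4 + j}{14 + j} - -7\right) = -71 + \left(\frac{4 + j}{14 + j} + 7\right) = -71 + \left(7 + \frac{4 + j}{14 + j}\right) = -64 + \frac{4 + j}{14 + j}$)
$\frac{A{\left(-122,11 \right)} + s}{m{\left(-35 \right)} - 45915} = \frac{\frac{-892 - -7686}{14 - 122} - 28481}{119 - 45915} = \frac{\frac{-892 + 7686}{-108} - 28481}{-45796} = \left(\left(- \frac{1}{108}\right) 6794 - 28481\right) \left(- \frac{1}{45796}\right) = \left(- \frac{3397}{54} - 28481\right) \left(- \frac{1}{45796}\right) = \left(- \frac{1541371}{54}\right) \left(- \frac{1}{45796}\right) = \frac{1541371}{2472984}$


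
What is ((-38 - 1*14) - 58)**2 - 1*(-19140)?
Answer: 31240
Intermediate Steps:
((-38 - 1*14) - 58)**2 - 1*(-19140) = ((-38 - 14) - 58)**2 + 19140 = (-52 - 58)**2 + 19140 = (-110)**2 + 19140 = 12100 + 19140 = 31240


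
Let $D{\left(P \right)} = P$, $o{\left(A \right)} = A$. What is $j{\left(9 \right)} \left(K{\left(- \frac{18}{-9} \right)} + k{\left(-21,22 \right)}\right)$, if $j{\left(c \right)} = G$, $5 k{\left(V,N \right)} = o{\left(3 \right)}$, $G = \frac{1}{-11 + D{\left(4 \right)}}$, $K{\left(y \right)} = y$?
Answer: $- \frac{13}{35} \approx -0.37143$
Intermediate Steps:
$G = - \frac{1}{7}$ ($G = \frac{1}{-11 + 4} = \frac{1}{-7} = - \frac{1}{7} \approx -0.14286$)
$k{\left(V,N \right)} = \frac{3}{5}$ ($k{\left(V,N \right)} = \frac{1}{5} \cdot 3 = \frac{3}{5}$)
$j{\left(c \right)} = - \frac{1}{7}$
$j{\left(9 \right)} \left(K{\left(- \frac{18}{-9} \right)} + k{\left(-21,22 \right)}\right) = - \frac{- \frac{18}{-9} + \frac{3}{5}}{7} = - \frac{\left(-18\right) \left(- \frac{1}{9}\right) + \frac{3}{5}}{7} = - \frac{2 + \frac{3}{5}}{7} = \left(- \frac{1}{7}\right) \frac{13}{5} = - \frac{13}{35}$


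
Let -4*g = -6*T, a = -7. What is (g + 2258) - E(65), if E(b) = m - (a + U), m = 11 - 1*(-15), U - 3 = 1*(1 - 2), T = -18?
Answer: 2200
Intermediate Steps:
U = 2 (U = 3 + 1*(1 - 2) = 3 + 1*(-1) = 3 - 1 = 2)
g = -27 (g = -(-3)*(-18)/2 = -1/4*108 = -27)
m = 26 (m = 11 + 15 = 26)
E(b) = 31 (E(b) = 26 - (-7 + 2) = 26 - 1*(-5) = 26 + 5 = 31)
(g + 2258) - E(65) = (-27 + 2258) - 1*31 = 2231 - 31 = 2200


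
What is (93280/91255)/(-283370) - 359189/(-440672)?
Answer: 928820186841299/1139530611452320 ≈ 0.81509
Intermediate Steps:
(93280/91255)/(-283370) - 359189/(-440672) = (93280*(1/91255))*(-1/283370) - 359189*(-1/440672) = (18656/18251)*(-1/283370) + 359189/440672 = -9328/2585892935 + 359189/440672 = 928820186841299/1139530611452320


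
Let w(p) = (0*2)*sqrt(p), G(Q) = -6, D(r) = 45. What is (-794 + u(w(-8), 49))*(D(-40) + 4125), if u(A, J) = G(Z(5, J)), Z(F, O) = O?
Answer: -3336000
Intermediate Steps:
w(p) = 0 (w(p) = 0*sqrt(p) = 0)
u(A, J) = -6
(-794 + u(w(-8), 49))*(D(-40) + 4125) = (-794 - 6)*(45 + 4125) = -800*4170 = -3336000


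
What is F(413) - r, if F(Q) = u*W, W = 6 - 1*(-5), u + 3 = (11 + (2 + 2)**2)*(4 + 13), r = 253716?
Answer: -248700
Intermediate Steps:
u = 456 (u = -3 + (11 + (2 + 2)**2)*(4 + 13) = -3 + (11 + 4**2)*17 = -3 + (11 + 16)*17 = -3 + 27*17 = -3 + 459 = 456)
W = 11 (W = 6 + 5 = 11)
F(Q) = 5016 (F(Q) = 456*11 = 5016)
F(413) - r = 5016 - 1*253716 = 5016 - 253716 = -248700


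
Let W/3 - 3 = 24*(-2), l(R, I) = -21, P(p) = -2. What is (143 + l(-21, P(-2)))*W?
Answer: -16470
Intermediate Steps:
W = -135 (W = 9 + 3*(24*(-2)) = 9 + 3*(-48) = 9 - 144 = -135)
(143 + l(-21, P(-2)))*W = (143 - 21)*(-135) = 122*(-135) = -16470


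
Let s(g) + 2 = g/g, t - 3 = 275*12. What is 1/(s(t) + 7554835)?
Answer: 1/7554834 ≈ 1.3237e-7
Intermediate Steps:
t = 3303 (t = 3 + 275*12 = 3 + 3300 = 3303)
s(g) = -1 (s(g) = -2 + g/g = -2 + 1 = -1)
1/(s(t) + 7554835) = 1/(-1 + 7554835) = 1/7554834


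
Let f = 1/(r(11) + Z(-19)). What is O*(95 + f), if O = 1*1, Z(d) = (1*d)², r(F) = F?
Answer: 35341/372 ≈ 95.003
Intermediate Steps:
Z(d) = d²
f = 1/372 (f = 1/(11 + (-19)²) = 1/(11 + 361) = 1/372 ≈ 0.0026882)
O = 1
O*(95 + f) = 1*(95 + 1/372) = 1*(35341/372) = 35341/372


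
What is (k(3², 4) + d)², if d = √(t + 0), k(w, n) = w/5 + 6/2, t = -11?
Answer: 301/25 + 48*I*√11/5 ≈ 12.04 + 31.84*I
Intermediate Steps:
k(w, n) = 3 + w/5 (k(w, n) = w*(⅕) + 6*(½) = w/5 + 3 = 3 + w/5)
d = I*√11 (d = √(-11 + 0) = √(-11) = I*√11 ≈ 3.3166*I)
(k(3², 4) + d)² = ((3 + (⅕)*3²) + I*√11)² = ((3 + (⅕)*9) + I*√11)² = ((3 + 9/5) + I*√11)² = (24/5 + I*√11)²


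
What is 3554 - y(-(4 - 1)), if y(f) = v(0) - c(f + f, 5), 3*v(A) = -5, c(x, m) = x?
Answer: 10649/3 ≈ 3549.7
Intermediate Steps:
v(A) = -5/3 (v(A) = (1/3)*(-5) = -5/3)
y(f) = -5/3 - 2*f (y(f) = -5/3 - (f + f) = -5/3 - 2*f)
3554 - y(-(4 - 1)) = 3554 - (-5/3 - (-2)*(4 - 1)) = 3554 - (-5/3 - (-2)*3) = 3554 - (-5/3 - 2*(-3)) = 3554 - (-5/3 + 6) = 3554 - 1*13/3 = 3554 - 13/3 = 10649/3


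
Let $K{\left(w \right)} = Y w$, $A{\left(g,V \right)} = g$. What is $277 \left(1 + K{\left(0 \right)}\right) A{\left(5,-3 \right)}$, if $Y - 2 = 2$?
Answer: $1385$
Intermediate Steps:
$Y = 4$ ($Y = 2 + 2 = 4$)
$K{\left(w \right)} = 4 w$
$277 \left(1 + K{\left(0 \right)}\right) A{\left(5,-3 \right)} = 277 \left(1 + 4 \cdot 0\right) 5 = 277 \left(1 + 0\right) 5 = 277 \cdot 1 \cdot 5 = 277 \cdot 5 = 1385$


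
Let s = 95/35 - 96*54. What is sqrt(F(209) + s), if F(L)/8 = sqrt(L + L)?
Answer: sqrt(-253883 + 392*sqrt(418))/7 ≈ 70.836*I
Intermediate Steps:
F(L) = 8*sqrt(2)*sqrt(L) (F(L) = 8*sqrt(L + L) = 8*sqrt(2*L) = 8*(sqrt(2)*sqrt(L)) = 8*sqrt(2)*sqrt(L))
s = -36269/7 (s = 95*(1/35) - 5184 = 19/7 - 5184 = -36269/7 ≈ -5181.3)
sqrt(F(209) + s) = sqrt(8*sqrt(2)*sqrt(209) - 36269/7) = sqrt(8*sqrt(418) - 36269/7) = sqrt(-36269/7 + 8*sqrt(418))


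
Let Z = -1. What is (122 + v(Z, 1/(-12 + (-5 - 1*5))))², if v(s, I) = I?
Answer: 7198489/484 ≈ 14873.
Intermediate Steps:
(122 + v(Z, 1/(-12 + (-5 - 1*5))))² = (122 + 1/(-12 + (-5 - 1*5)))² = (122 + 1/(-12 + (-5 - 5)))² = (122 + 1/(-12 - 10))² = (122 + 1/(-22))² = (122 - 1/22)² = (2683/22)² = 7198489/484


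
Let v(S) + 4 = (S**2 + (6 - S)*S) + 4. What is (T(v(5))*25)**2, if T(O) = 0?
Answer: 0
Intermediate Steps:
v(S) = S**2 + S*(6 - S) (v(S) = -4 + ((S**2 + (6 - S)*S) + 4) = -4 + ((S**2 + S*(6 - S)) + 4) = -4 + (4 + S**2 + S*(6 - S)) = S**2 + S*(6 - S))
(T(v(5))*25)**2 = (0*25)**2 = 0**2 = 0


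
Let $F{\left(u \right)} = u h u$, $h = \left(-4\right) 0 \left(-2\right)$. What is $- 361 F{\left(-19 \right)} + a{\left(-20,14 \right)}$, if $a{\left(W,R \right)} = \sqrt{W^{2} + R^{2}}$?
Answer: $2 \sqrt{149} \approx 24.413$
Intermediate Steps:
$h = 0$ ($h = 0 \left(-2\right) = 0$)
$a{\left(W,R \right)} = \sqrt{R^{2} + W^{2}}$
$F{\left(u \right)} = 0$ ($F{\left(u \right)} = u 0 u = 0 u = 0$)
$- 361 F{\left(-19 \right)} + a{\left(-20,14 \right)} = \left(-361\right) 0 + \sqrt{14^{2} + \left(-20\right)^{2}} = 0 + \sqrt{196 + 400} = 0 + \sqrt{596} = 0 + 2 \sqrt{149} = 2 \sqrt{149}$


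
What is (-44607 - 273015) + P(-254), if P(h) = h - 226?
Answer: -318102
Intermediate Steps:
P(h) = -226 + h
(-44607 - 273015) + P(-254) = (-44607 - 273015) + (-226 - 254) = -317622 - 480 = -318102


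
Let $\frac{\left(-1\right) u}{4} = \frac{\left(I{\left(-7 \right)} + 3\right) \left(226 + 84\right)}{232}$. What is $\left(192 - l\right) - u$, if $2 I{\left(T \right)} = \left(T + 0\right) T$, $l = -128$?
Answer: $\frac{27085}{58} \approx 466.98$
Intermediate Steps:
$I{\left(T \right)} = \frac{T^{2}}{2}$ ($I{\left(T \right)} = \frac{\left(T + 0\right) T}{2} = \frac{T T}{2} = \frac{T^{2}}{2}$)
$u = - \frac{8525}{58}$ ($u = - 4 \frac{\left(\frac{\left(-7\right)^{2}}{2} + 3\right) \left(226 + 84\right)}{232} = - 4 \left(\frac{1}{2} \cdot 49 + 3\right) 310 \cdot \frac{1}{232} = - 4 \left(\frac{49}{2} + 3\right) 310 \cdot \frac{1}{232} = - 4 \cdot \frac{55}{2} \cdot 310 \cdot \frac{1}{232} = - 4 \cdot 8525 \cdot \frac{1}{232} = \left(-4\right) \frac{8525}{232} = - \frac{8525}{58} \approx -146.98$)
$\left(192 - l\right) - u = \left(192 - -128\right) - - \frac{8525}{58} = \left(192 + 128\right) + \frac{8525}{58} = 320 + \frac{8525}{58} = \frac{27085}{58}$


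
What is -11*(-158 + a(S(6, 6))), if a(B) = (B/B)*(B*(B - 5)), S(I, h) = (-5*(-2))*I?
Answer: -34562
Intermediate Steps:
S(I, h) = 10*I
a(B) = B*(-5 + B) (a(B) = 1*(B*(-5 + B)) = B*(-5 + B))
-11*(-158 + a(S(6, 6))) = -11*(-158 + (10*6)*(-5 + 10*6)) = -11*(-158 + 60*(-5 + 60)) = -11*(-158 + 60*55) = -11*(-158 + 3300) = -11*3142 = -34562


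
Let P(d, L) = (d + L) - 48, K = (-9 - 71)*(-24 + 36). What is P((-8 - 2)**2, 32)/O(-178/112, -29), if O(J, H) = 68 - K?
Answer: 21/257 ≈ 0.081712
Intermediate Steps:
K = -960 (K = -80*12 = -960)
P(d, L) = -48 + L + d (P(d, L) = (L + d) - 48 = -48 + L + d)
O(J, H) = 1028 (O(J, H) = 68 - 1*(-960) = 68 + 960 = 1028)
P((-8 - 2)**2, 32)/O(-178/112, -29) = (-48 + 32 + (-8 - 2)**2)/1028 = (-48 + 32 + (-10)**2)*(1/1028) = (-48 + 32 + 100)*(1/1028) = 84*(1/1028) = 21/257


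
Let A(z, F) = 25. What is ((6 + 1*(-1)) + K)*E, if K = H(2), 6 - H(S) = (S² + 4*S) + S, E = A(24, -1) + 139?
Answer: -492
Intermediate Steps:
E = 164 (E = 25 + 139 = 164)
H(S) = 6 - S² - 5*S (H(S) = 6 - ((S² + 4*S) + S) = 6 - (S² + 5*S) = 6 + (-S² - 5*S) = 6 - S² - 5*S)
K = -8 (K = 6 - 1*2² - 5*2 = 6 - 1*4 - 10 = 6 - 4 - 10 = -8)
((6 + 1*(-1)) + K)*E = ((6 + 1*(-1)) - 8)*164 = ((6 - 1) - 8)*164 = (5 - 8)*164 = -3*164 = -492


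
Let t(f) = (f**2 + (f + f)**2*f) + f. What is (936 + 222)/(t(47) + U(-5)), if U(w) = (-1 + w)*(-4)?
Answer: 579/208786 ≈ 0.0027732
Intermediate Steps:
U(w) = 4 - 4*w
t(f) = f + f**2 + 4*f**3 (t(f) = (f**2 + (2*f)**2*f) + f = (f**2 + (4*f**2)*f) + f = (f**2 + 4*f**3) + f = f + f**2 + 4*f**3)
(936 + 222)/(t(47) + U(-5)) = (936 + 222)/(47*(1 + 47 + 4*47**2) + (4 - 4*(-5))) = 1158/(47*(1 + 47 + 4*2209) + (4 + 20)) = 1158/(47*(1 + 47 + 8836) + 24) = 1158/(47*8884 + 24) = 1158/(417548 + 24) = 1158/417572 = 1158*(1/417572) = 579/208786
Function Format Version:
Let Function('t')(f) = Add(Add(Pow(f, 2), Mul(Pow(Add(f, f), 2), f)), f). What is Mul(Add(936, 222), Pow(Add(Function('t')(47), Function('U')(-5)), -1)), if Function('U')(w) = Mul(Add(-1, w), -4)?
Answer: Rational(579, 208786) ≈ 0.0027732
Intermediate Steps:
Function('U')(w) = Add(4, Mul(-4, w))
Function('t')(f) = Add(f, Pow(f, 2), Mul(4, Pow(f, 3))) (Function('t')(f) = Add(Add(Pow(f, 2), Mul(Pow(Mul(2, f), 2), f)), f) = Add(Add(Pow(f, 2), Mul(Mul(4, Pow(f, 2)), f)), f) = Add(Add(Pow(f, 2), Mul(4, Pow(f, 3))), f) = Add(f, Pow(f, 2), Mul(4, Pow(f, 3))))
Mul(Add(936, 222), Pow(Add(Function('t')(47), Function('U')(-5)), -1)) = Mul(Add(936, 222), Pow(Add(Mul(47, Add(1, 47, Mul(4, Pow(47, 2)))), Add(4, Mul(-4, -5))), -1)) = Mul(1158, Pow(Add(Mul(47, Add(1, 47, Mul(4, 2209))), Add(4, 20)), -1)) = Mul(1158, Pow(Add(Mul(47, Add(1, 47, 8836)), 24), -1)) = Mul(1158, Pow(Add(Mul(47, 8884), 24), -1)) = Mul(1158, Pow(Add(417548, 24), -1)) = Mul(1158, Pow(417572, -1)) = Mul(1158, Rational(1, 417572)) = Rational(579, 208786)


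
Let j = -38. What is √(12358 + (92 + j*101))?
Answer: 2*√2153 ≈ 92.801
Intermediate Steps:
√(12358 + (92 + j*101)) = √(12358 + (92 - 38*101)) = √(12358 + (92 - 3838)) = √(12358 - 3746) = √8612 = 2*√2153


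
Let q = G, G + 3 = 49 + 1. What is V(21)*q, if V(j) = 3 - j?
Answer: -846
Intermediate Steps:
G = 47 (G = -3 + (49 + 1) = -3 + 50 = 47)
q = 47
V(21)*q = (3 - 1*21)*47 = (3 - 21)*47 = -18*47 = -846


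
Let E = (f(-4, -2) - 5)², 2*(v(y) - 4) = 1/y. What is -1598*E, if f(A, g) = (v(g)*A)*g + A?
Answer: -704718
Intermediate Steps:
v(y) = 4 + 1/(2*y)
f(A, g) = A + A*g*(4 + 1/(2*g)) (f(A, g) = ((4 + 1/(2*g))*A)*g + A = (A*(4 + 1/(2*g)))*g + A = A*g*(4 + 1/(2*g)) + A = A + A*g*(4 + 1/(2*g)))
E = 441 (E = ((½)*(-4)*(3 + 8*(-2)) - 5)² = ((½)*(-4)*(3 - 16) - 5)² = ((½)*(-4)*(-13) - 5)² = (26 - 5)² = 21² = 441)
-1598*E = -1598*441 = -704718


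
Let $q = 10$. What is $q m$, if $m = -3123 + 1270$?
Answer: $-18530$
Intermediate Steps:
$m = -1853$
$q m = 10 \left(-1853\right) = -18530$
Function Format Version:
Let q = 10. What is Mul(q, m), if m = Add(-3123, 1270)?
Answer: -18530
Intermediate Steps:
m = -1853
Mul(q, m) = Mul(10, -1853) = -18530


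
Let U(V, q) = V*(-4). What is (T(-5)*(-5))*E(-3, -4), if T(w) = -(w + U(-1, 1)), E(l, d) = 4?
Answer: -20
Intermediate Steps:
U(V, q) = -4*V
T(w) = -4 - w (T(w) = -(w - 4*(-1)) = -(w + 4) = -(4 + w) = -4 - w)
(T(-5)*(-5))*E(-3, -4) = ((-4 - 1*(-5))*(-5))*4 = ((-4 + 5)*(-5))*4 = (1*(-5))*4 = -5*4 = -20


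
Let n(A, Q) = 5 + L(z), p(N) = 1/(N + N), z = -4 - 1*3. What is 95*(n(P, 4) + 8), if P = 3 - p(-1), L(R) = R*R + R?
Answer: 5225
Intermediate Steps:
z = -7 (z = -4 - 3 = -7)
L(R) = R + R² (L(R) = R² + R = R + R²)
p(N) = 1/(2*N)
P = 7/2 (P = 3 - 1/(2*(-1)) = 3 - (-1)/2 = 3 - 1*(-½) = 3 + ½ = 7/2 ≈ 3.5000)
n(A, Q) = 47 (n(A, Q) = 5 - 7*(1 - 7) = 5 - 7*(-6) = 5 + 42 = 47)
95*(n(P, 4) + 8) = 95*(47 + 8) = 95*55 = 5225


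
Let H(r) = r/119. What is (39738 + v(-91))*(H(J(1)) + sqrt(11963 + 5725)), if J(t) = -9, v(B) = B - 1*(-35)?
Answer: -357138/119 + 79364*sqrt(4422) ≈ 5.2746e+6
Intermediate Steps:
v(B) = 35 + B (v(B) = B + 35 = 35 + B)
H(r) = r/119 (H(r) = r*(1/119) = r/119)
(39738 + v(-91))*(H(J(1)) + sqrt(11963 + 5725)) = (39738 + (35 - 91))*((1/119)*(-9) + sqrt(11963 + 5725)) = (39738 - 56)*(-9/119 + sqrt(17688)) = 39682*(-9/119 + 2*sqrt(4422)) = -357138/119 + 79364*sqrt(4422)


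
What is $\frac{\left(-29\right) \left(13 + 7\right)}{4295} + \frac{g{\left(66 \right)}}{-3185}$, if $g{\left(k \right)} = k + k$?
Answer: $- \frac{482848}{2735915} \approx -0.17649$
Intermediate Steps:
$g{\left(k \right)} = 2 k$
$\frac{\left(-29\right) \left(13 + 7\right)}{4295} + \frac{g{\left(66 \right)}}{-3185} = \frac{\left(-29\right) \left(13 + 7\right)}{4295} + \frac{2 \cdot 66}{-3185} = \left(-29\right) 20 \cdot \frac{1}{4295} + 132 \left(- \frac{1}{3185}\right) = \left(-580\right) \frac{1}{4295} - \frac{132}{3185} = - \frac{116}{859} - \frac{132}{3185} = - \frac{482848}{2735915}$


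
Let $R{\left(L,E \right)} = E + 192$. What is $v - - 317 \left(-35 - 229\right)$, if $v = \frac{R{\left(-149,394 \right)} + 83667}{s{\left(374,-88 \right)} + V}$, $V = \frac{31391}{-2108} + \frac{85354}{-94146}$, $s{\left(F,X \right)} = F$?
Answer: $- \frac{10263926385276}{122990813} \approx -83453.0$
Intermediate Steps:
$R{\left(L,E \right)} = 192 + E$
$V = - \frac{5424331}{343356}$ ($V = 31391 \left(- \frac{1}{2108}\right) + 85354 \left(- \frac{1}{94146}\right) = - \frac{31391}{2108} - \frac{42677}{47073} = - \frac{5424331}{343356} \approx -15.798$)
$v = \frac{28928773068}{122990813}$ ($v = \frac{\left(192 + 394\right) + 83667}{374 - \frac{5424331}{343356}} = \frac{586 + 83667}{\frac{122990813}{343356}} = 84253 \cdot \frac{343356}{122990813} = \frac{28928773068}{122990813} \approx 235.21$)
$v - - 317 \left(-35 - 229\right) = \frac{28928773068}{122990813} - - 317 \left(-35 - 229\right) = \frac{28928773068}{122990813} - \left(-317\right) \left(-264\right) = \frac{28928773068}{122990813} - 83688 = - \frac{10263926385276}{122990813}$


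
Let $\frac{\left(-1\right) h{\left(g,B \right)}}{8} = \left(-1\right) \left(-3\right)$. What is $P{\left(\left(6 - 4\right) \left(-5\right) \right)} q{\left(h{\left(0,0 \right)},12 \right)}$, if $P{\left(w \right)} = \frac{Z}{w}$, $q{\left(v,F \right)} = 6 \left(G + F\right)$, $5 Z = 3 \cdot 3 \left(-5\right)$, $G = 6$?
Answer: $\frac{486}{5} \approx 97.2$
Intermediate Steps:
$h{\left(g,B \right)} = -24$ ($h{\left(g,B \right)} = - 8 \left(\left(-1\right) \left(-3\right)\right) = \left(-8\right) 3 = -24$)
$Z = -9$ ($Z = \frac{3 \cdot 3 \left(-5\right)}{5} = \frac{9 \left(-5\right)}{5} = \frac{1}{5} \left(-45\right) = -9$)
$q{\left(v,F \right)} = 36 + 6 F$ ($q{\left(v,F \right)} = 6 \left(6 + F\right) = 36 + 6 F$)
$P{\left(w \right)} = - \frac{9}{w}$
$P{\left(\left(6 - 4\right) \left(-5\right) \right)} q{\left(h{\left(0,0 \right)},12 \right)} = - \frac{9}{\left(6 - 4\right) \left(-5\right)} \left(36 + 6 \cdot 12\right) = - \frac{9}{2 \left(-5\right)} \left(36 + 72\right) = - \frac{9}{-10} \cdot 108 = \left(-9\right) \left(- \frac{1}{10}\right) 108 = \frac{9}{10} \cdot 108 = \frac{486}{5}$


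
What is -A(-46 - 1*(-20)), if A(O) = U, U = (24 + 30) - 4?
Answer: -50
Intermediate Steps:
U = 50 (U = 54 - 4 = 50)
A(O) = 50
-A(-46 - 1*(-20)) = -1*50 = -50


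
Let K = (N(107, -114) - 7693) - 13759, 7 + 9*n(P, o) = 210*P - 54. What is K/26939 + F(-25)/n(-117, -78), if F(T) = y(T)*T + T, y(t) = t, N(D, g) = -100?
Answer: -676317912/663534509 ≈ -1.0193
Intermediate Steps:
n(P, o) = -61/9 + 70*P/3 (n(P, o) = -7/9 + (210*P - 54)/9 = -7/9 + (-54 + 210*P)/9 = -7/9 + (-6 + 70*P/3) = -61/9 + 70*P/3)
K = -21552 (K = (-100 - 7693) - 13759 = -7793 - 13759 = -21552)
F(T) = T + T² (F(T) = T*T + T = T² + T = T + T²)
K/26939 + F(-25)/n(-117, -78) = -21552/26939 + (-25*(1 - 25))/(-61/9 + (70/3)*(-117)) = -21552*1/26939 + (-25*(-24))/(-61/9 - 2730) = -21552/26939 + 600/(-24631/9) = -21552/26939 + 600*(-9/24631) = -21552/26939 - 5400/24631 = -676317912/663534509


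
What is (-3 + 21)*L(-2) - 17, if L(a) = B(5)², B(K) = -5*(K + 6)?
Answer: 54433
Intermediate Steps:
B(K) = -30 - 5*K (B(K) = -5*(6 + K) = -30 - 5*K)
L(a) = 3025 (L(a) = (-30 - 5*5)² = (-30 - 25)² = (-55)² = 3025)
(-3 + 21)*L(-2) - 17 = (-3 + 21)*3025 - 17 = 18*3025 - 17 = 54450 - 17 = 54433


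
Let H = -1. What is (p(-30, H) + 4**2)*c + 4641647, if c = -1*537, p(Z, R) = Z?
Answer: 4649165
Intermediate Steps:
c = -537
(p(-30, H) + 4**2)*c + 4641647 = (-30 + 4**2)*(-537) + 4641647 = (-30 + 16)*(-537) + 4641647 = -14*(-537) + 4641647 = 7518 + 4641647 = 4649165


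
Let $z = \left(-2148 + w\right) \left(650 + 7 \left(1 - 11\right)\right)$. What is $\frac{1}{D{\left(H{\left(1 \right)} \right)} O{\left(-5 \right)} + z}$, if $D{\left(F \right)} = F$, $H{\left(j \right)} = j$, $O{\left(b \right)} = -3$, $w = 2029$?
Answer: $- \frac{1}{69023} \approx -1.4488 \cdot 10^{-5}$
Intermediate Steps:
$z = -69020$ ($z = \left(-2148 + 2029\right) \left(650 + 7 \left(1 - 11\right)\right) = - 119 \left(650 + 7 \left(-10\right)\right) = - 119 \left(650 - 70\right) = \left(-119\right) 580 = -69020$)
$\frac{1}{D{\left(H{\left(1 \right)} \right)} O{\left(-5 \right)} + z} = \frac{1}{1 \left(-3\right) - 69020} = \frac{1}{-3 - 69020} = \frac{1}{-69023} = - \frac{1}{69023}$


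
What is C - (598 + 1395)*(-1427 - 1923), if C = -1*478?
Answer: 6676072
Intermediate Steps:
C = -478
C - (598 + 1395)*(-1427 - 1923) = -478 - (598 + 1395)*(-1427 - 1923) = -478 - 1993*(-3350) = -478 - 1*(-6676550) = -478 + 6676550 = 6676072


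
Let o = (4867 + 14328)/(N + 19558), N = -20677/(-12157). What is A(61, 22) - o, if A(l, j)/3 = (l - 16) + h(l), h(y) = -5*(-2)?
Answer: 39001548080/237787283 ≈ 164.02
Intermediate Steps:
N = 20677/12157 (N = -20677*(-1/12157) = 20677/12157 ≈ 1.7008)
o = 233353615/237787283 (o = (4867 + 14328)/(20677/12157 + 19558) = 19195/(237787283/12157) = 19195*(12157/237787283) = 233353615/237787283 ≈ 0.98135)
h(y) = 10
A(l, j) = -18 + 3*l (A(l, j) = 3*((l - 16) + 10) = 3*((-16 + l) + 10) = 3*(-6 + l) = -18 + 3*l)
A(61, 22) - o = (-18 + 3*61) - 1*233353615/237787283 = (-18 + 183) - 233353615/237787283 = 165 - 233353615/237787283 = 39001548080/237787283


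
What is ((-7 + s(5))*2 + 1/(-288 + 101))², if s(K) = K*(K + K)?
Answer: 258598561/34969 ≈ 7395.1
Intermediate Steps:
s(K) = 2*K² (s(K) = K*(2*K) = 2*K²)
((-7 + s(5))*2 + 1/(-288 + 101))² = ((-7 + 2*5²)*2 + 1/(-288 + 101))² = ((-7 + 2*25)*2 + 1/(-187))² = ((-7 + 50)*2 - 1/187)² = (43*2 - 1/187)² = (86 - 1/187)² = (16081/187)² = 258598561/34969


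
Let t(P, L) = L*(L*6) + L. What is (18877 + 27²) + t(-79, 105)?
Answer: 85861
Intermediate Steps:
t(P, L) = L + 6*L² (t(P, L) = L*(6*L) + L = 6*L² + L = L + 6*L²)
(18877 + 27²) + t(-79, 105) = (18877 + 27²) + 105*(1 + 6*105) = (18877 + 729) + 105*(1 + 630) = 19606 + 105*631 = 19606 + 66255 = 85861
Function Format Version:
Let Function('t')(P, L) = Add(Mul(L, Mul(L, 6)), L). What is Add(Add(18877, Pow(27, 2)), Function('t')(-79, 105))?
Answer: 85861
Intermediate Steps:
Function('t')(P, L) = Add(L, Mul(6, Pow(L, 2))) (Function('t')(P, L) = Add(Mul(L, Mul(6, L)), L) = Add(Mul(6, Pow(L, 2)), L) = Add(L, Mul(6, Pow(L, 2))))
Add(Add(18877, Pow(27, 2)), Function('t')(-79, 105)) = Add(Add(18877, Pow(27, 2)), Mul(105, Add(1, Mul(6, 105)))) = Add(Add(18877, 729), Mul(105, Add(1, 630))) = Add(19606, Mul(105, 631)) = Add(19606, 66255) = 85861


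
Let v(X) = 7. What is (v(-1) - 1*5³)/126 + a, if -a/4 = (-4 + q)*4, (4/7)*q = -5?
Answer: 12793/63 ≈ 203.06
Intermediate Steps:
q = -35/4 (q = (7/4)*(-5) = -35/4 ≈ -8.7500)
a = 204 (a = -4*(-4 - 35/4)*4 = -(-51)*4 = -4*(-51) = 204)
(v(-1) - 1*5³)/126 + a = (7 - 1*5³)/126 + 204 = (7 - 1*125)/126 + 204 = (7 - 125)/126 + 204 = (1/126)*(-118) + 204 = -59/63 + 204 = 12793/63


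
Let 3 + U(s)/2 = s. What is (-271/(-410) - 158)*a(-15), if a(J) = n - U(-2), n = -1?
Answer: -580581/410 ≈ -1416.1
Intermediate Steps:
U(s) = -6 + 2*s
a(J) = 9 (a(J) = -1 - (-6 + 2*(-2)) = -1 - (-6 - 4) = -1 - 1*(-10) = -1 + 10 = 9)
(-271/(-410) - 158)*a(-15) = (-271/(-410) - 158)*9 = (-271*(-1/410) - 158)*9 = (271/410 - 158)*9 = -64509/410*9 = -580581/410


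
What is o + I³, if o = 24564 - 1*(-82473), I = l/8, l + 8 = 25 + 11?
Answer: 856639/8 ≈ 1.0708e+5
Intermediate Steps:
l = 28 (l = -8 + (25 + 11) = -8 + 36 = 28)
I = 7/2 (I = 28/8 = 28*(⅛) = 7/2 ≈ 3.5000)
o = 107037 (o = 24564 + 82473 = 107037)
o + I³ = 107037 + (7/2)³ = 107037 + 343/8 = 856639/8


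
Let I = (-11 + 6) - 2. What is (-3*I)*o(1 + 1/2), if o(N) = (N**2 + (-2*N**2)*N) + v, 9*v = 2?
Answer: -539/6 ≈ -89.833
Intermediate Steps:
v = 2/9 (v = (1/9)*2 = 2/9 ≈ 0.22222)
I = -7 (I = -5 - 2 = -7)
o(N) = 2/9 + N**2 - 2*N**3 (o(N) = (N**2 + (-2*N**2)*N) + 2/9 = (N**2 - 2*N**3) + 2/9 = 2/9 + N**2 - 2*N**3)
(-3*I)*o(1 + 1/2) = (-3*(-7))*(2/9 + (1 + 1/2)**2 - 2*(1 + 1/2)**3) = 21*(2/9 + (1 + 1/2)**2 - 2*(1 + 1/2)**3) = 21*(2/9 + (3/2)**2 - 2*(3/2)**3) = 21*(2/9 + 9/4 - 2*27/8) = 21*(2/9 + 9/4 - 27/4) = 21*(-77/18) = -539/6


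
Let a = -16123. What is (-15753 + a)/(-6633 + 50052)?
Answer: -31876/43419 ≈ -0.73415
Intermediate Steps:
(-15753 + a)/(-6633 + 50052) = (-15753 - 16123)/(-6633 + 50052) = -31876/43419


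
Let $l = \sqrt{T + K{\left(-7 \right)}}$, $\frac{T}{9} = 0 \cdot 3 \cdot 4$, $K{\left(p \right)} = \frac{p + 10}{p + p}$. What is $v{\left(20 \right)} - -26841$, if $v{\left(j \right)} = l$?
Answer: $26841 + \frac{i \sqrt{42}}{14} \approx 26841.0 + 0.46291 i$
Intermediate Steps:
$K{\left(p \right)} = \frac{10 + p}{2 p}$
$T = 0$ ($T = 9 \cdot 0 \cdot 3 \cdot 4 = 9 \cdot 0 \cdot 4 = 9 \cdot 0 = 0$)
$l = \frac{i \sqrt{42}}{14}$ ($l = \sqrt{0 + \frac{10 - 7}{2 \left(-7\right)}} = \sqrt{0 + \frac{1}{2} \left(- \frac{1}{7}\right) 3} = \sqrt{0 - \frac{3}{14}} = \sqrt{- \frac{3}{14}} = \frac{i \sqrt{42}}{14} \approx 0.46291 i$)
$v{\left(j \right)} = \frac{i \sqrt{42}}{14}$
$v{\left(20 \right)} - -26841 = \frac{i \sqrt{42}}{14} - -26841 = \frac{i \sqrt{42}}{14} + 26841 = 26841 + \frac{i \sqrt{42}}{14}$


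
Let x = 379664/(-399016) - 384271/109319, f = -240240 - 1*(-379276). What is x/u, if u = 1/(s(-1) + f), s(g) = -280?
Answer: -3379311601523364/5452503763 ≈ -6.1977e+5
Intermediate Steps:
f = 139036 (f = -240240 + 379276 = 139036)
x = -24354345769/5452503763 (x = 379664*(-1/399016) - 384271*1/109319 = -47458/49877 - 384271/109319 = -24354345769/5452503763 ≈ -4.4666)
u = 1/138756 (u = 1/(-280 + 139036) = 1/138756 ≈ 7.2069e-6)
x/u = -24354345769/(5452503763*1/138756) = -24354345769/5452503763*138756 = -3379311601523364/5452503763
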